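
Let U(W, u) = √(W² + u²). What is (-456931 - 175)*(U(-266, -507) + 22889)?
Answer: -10462699234 - 457106*√327805 ≈ -1.0724e+10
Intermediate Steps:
(-456931 - 175)*(U(-266, -507) + 22889) = (-456931 - 175)*(√((-266)² + (-507)²) + 22889) = -457106*(√(70756 + 257049) + 22889) = -457106*(√327805 + 22889) = -457106*(22889 + √327805) = -10462699234 - 457106*√327805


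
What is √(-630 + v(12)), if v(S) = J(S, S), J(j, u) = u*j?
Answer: 9*I*√6 ≈ 22.045*I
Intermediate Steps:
J(j, u) = j*u
v(S) = S² (v(S) = S*S = S²)
√(-630 + v(12)) = √(-630 + 12²) = √(-630 + 144) = √(-486) = 9*I*√6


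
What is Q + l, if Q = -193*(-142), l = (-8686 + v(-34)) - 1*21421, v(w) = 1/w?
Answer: -91835/34 ≈ -2701.0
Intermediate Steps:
l = -1023639/34 (l = (-8686 + 1/(-34)) - 1*21421 = (-8686 - 1/34) - 21421 = -295325/34 - 21421 = -1023639/34 ≈ -30107.)
Q = 27406
Q + l = 27406 - 1023639/34 = -91835/34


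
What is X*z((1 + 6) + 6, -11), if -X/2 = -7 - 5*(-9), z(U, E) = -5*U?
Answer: 4940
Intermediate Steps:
X = -76 (X = -2*(-7 - 5*(-9)) = -2*(-7 + 45) = -2*38 = -76)
X*z((1 + 6) + 6, -11) = -(-380)*((1 + 6) + 6) = -(-380)*(7 + 6) = -(-380)*13 = -76*(-65) = 4940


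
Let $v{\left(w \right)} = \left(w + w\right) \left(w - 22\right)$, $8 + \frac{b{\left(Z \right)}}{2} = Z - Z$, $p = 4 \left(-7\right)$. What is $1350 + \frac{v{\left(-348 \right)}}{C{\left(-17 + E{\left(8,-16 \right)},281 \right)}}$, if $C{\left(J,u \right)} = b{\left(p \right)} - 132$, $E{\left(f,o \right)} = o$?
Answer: $-390$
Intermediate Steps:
$p = -28$
$b{\left(Z \right)} = -16$ ($b{\left(Z \right)} = -16 + 2 \left(Z - Z\right) = -16 + 2 \cdot 0 = -16 + 0 = -16$)
$v{\left(w \right)} = 2 w \left(-22 + w\right)$
$C{\left(J,u \right)} = -148$ ($C{\left(J,u \right)} = -16 - 132 = -148$)
$1350 + \frac{v{\left(-348 \right)}}{C{\left(-17 + E{\left(8,-16 \right)},281 \right)}} = 1350 + \frac{2 \left(-348\right) \left(-22 - 348\right)}{-148} = 1350 + 2 \left(-348\right) \left(-370\right) \left(- \frac{1}{148}\right) = 1350 + 257520 \left(- \frac{1}{148}\right) = 1350 - 1740 = -390$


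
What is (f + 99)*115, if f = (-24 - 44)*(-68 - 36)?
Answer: 824665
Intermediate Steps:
f = 7072 (f = -68*(-104) = 7072)
(f + 99)*115 = (7072 + 99)*115 = 7171*115 = 824665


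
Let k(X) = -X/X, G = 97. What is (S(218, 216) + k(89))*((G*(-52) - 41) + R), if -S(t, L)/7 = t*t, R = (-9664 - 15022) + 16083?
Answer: 4553573272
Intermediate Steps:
R = -8603 (R = -24686 + 16083 = -8603)
S(t, L) = -7*t**2 (S(t, L) = -7*t*t = -7*t**2)
k(X) = -1 (k(X) = -1*1 = -1)
(S(218, 216) + k(89))*((G*(-52) - 41) + R) = (-7*218**2 - 1)*((97*(-52) - 41) - 8603) = (-7*47524 - 1)*((-5044 - 41) - 8603) = (-332668 - 1)*(-5085 - 8603) = -332669*(-13688) = 4553573272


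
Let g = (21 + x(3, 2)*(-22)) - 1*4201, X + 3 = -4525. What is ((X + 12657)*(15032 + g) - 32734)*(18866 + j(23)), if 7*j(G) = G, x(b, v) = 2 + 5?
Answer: 11482321817180/7 ≈ 1.6403e+12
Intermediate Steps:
X = -4528 (X = -3 - 4525 = -4528)
x(b, v) = 7
g = -4334 (g = (21 + 7*(-22)) - 1*4201 = (21 - 154) - 4201 = -133 - 4201 = -4334)
j(G) = G/7
((X + 12657)*(15032 + g) - 32734)*(18866 + j(23)) = ((-4528 + 12657)*(15032 - 4334) - 32734)*(18866 + (⅐)*23) = (8129*10698 - 32734)*(18866 + 23/7) = (86964042 - 32734)*(132085/7) = 86931308*(132085/7) = 11482321817180/7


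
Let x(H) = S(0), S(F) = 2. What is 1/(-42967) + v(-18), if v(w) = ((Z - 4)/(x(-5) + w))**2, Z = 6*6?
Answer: 171867/42967 ≈ 4.0000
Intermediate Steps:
x(H) = 2
Z = 36
v(w) = 1024/(2 + w)**2 (v(w) = ((36 - 4)/(2 + w))**2 = (32/(2 + w))**2 = 1024/(2 + w)**2)
1/(-42967) + v(-18) = 1/(-42967) + 1024/(2 - 18)**2 = -1/42967 + 1024/(-16)**2 = -1/42967 + 1024*(1/256) = -1/42967 + 4 = 171867/42967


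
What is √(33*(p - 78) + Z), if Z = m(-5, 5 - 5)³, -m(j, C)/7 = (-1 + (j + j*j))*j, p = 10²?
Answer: √294080351 ≈ 17149.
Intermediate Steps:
p = 100
m(j, C) = -7*j*(-1 + j + j²) (m(j, C) = -7*(-1 + (j + j*j))*j = -7*(-1 + (j + j²))*j = -7*(-1 + j + j²)*j = -7*j*(-1 + j + j²))
Z = 294079625 (Z = (7*(-5)*(1 - 1*(-5) - 1*(-5)²))³ = (7*(-5)*(1 + 5 - 1*25))³ = (7*(-5)*(1 + 5 - 25))³ = (7*(-5)*(-19))³ = 665³ = 294079625)
√(33*(p - 78) + Z) = √(33*(100 - 78) + 294079625) = √(33*22 + 294079625) = √(726 + 294079625) = √294080351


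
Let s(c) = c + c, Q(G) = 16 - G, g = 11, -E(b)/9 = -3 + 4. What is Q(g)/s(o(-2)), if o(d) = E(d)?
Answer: -5/18 ≈ -0.27778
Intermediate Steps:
E(b) = -9 (E(b) = -9*(-3 + 4) = -9*1 = -9)
o(d) = -9
s(c) = 2*c
Q(g)/s(o(-2)) = (16 - 1*11)/((2*(-9))) = (16 - 11)/(-18) = 5*(-1/18) = -5/18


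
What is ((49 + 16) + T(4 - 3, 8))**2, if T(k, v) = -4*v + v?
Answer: 1681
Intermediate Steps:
T(k, v) = -3*v
((49 + 16) + T(4 - 3, 8))**2 = ((49 + 16) - 3*8)**2 = (65 - 24)**2 = 41**2 = 1681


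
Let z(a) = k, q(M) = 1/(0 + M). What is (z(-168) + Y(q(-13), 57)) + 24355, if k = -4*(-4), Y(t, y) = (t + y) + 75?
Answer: 318538/13 ≈ 24503.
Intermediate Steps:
q(M) = 1/M
Y(t, y) = 75 + t + y
k = 16
z(a) = 16
(z(-168) + Y(q(-13), 57)) + 24355 = (16 + (75 + 1/(-13) + 57)) + 24355 = (16 + (75 - 1/13 + 57)) + 24355 = (16 + 1715/13) + 24355 = 1923/13 + 24355 = 318538/13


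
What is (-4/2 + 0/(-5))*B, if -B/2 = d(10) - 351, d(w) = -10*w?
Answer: -1804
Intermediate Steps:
B = 902 (B = -2*(-10*10 - 351) = -2*(-100 - 351) = -2*(-451) = 902)
(-4/2 + 0/(-5))*B = (-4/2 + 0/(-5))*902 = (-4*½ + 0*(-⅕))*902 = (-2 + 0)*902 = -2*902 = -1804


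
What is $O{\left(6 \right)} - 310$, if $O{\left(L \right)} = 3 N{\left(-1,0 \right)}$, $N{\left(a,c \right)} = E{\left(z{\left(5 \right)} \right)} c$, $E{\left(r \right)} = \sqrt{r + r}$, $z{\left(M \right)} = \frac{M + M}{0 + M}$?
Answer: $-310$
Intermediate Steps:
$z{\left(M \right)} = 2$ ($z{\left(M \right)} = \frac{2 M}{M} = 2$)
$E{\left(r \right)} = \sqrt{2} \sqrt{r}$ ($E{\left(r \right)} = \sqrt{2 r} = \sqrt{2} \sqrt{r}$)
$N{\left(a,c \right)} = 2 c$ ($N{\left(a,c \right)} = \sqrt{2} \sqrt{2} c = 2 c$)
$O{\left(L \right)} = 0$ ($O{\left(L \right)} = 3 \cdot 2 \cdot 0 = 3 \cdot 0 = 0$)
$O{\left(6 \right)} - 310 = 0 - 310 = -310$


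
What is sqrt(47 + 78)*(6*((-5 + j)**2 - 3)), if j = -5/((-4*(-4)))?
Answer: 96855*sqrt(5)/128 ≈ 1692.0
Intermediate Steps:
j = -5/16 ≈ -0.31250
sqrt(47 + 78)*(6*((-5 + j)**2 - 3)) = sqrt(47 + 78)*(6*((-5 - 5/16)**2 - 3)) = sqrt(125)*(6*((-85/16)**2 - 3)) = (5*sqrt(5))*(6*(7225/256 - 3)) = (5*sqrt(5))*(6*(6457/256)) = (5*sqrt(5))*(19371/128) = 96855*sqrt(5)/128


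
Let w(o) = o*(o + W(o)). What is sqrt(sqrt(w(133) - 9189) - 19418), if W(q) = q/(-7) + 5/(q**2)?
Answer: sqrt(-343485002 + 133*sqrt(105657062))/133 ≈ 139.07*I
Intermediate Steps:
W(q) = 5/q**2 - q/7 (W(q) = q*(-1/7) + 5/q**2 = -q/7 + 5/q**2 = 5/q**2 - q/7)
w(o) = o*(5/o**2 + 6*o/7) (w(o) = o*(o + (5/o**2 - o/7)) = o*(5/o**2 + 6*o/7))
sqrt(sqrt(w(133) - 9189) - 19418) = sqrt(sqrt((1/7)*(35 + 6*133**3)/133 - 9189) - 19418) = sqrt(sqrt((1/7)*(1/133)*(35 + 6*2352637) - 9189) - 19418) = sqrt(sqrt((1/7)*(1/133)*(35 + 14115822) - 9189) - 19418) = sqrt(sqrt((1/7)*(1/133)*14115857 - 9189) - 19418) = sqrt(sqrt(2016551/133 - 9189) - 19418) = sqrt(sqrt(794414/133) - 19418) = sqrt(sqrt(105657062)/133 - 19418) = sqrt(-19418 + sqrt(105657062)/133)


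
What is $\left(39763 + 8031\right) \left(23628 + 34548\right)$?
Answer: $2780463744$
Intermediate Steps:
$\left(39763 + 8031\right) \left(23628 + 34548\right) = 47794 \cdot 58176 = 2780463744$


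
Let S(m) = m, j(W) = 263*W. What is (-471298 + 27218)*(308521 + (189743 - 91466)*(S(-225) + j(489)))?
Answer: -5603093397246800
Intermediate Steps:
(-471298 + 27218)*(308521 + (189743 - 91466)*(S(-225) + j(489))) = (-471298 + 27218)*(308521 + (189743 - 91466)*(-225 + 263*489)) = -444080*(308521 + 98277*(-225 + 128607)) = -444080*(308521 + 98277*128382) = -444080*(308521 + 12616997814) = -444080*12617306335 = -5603093397246800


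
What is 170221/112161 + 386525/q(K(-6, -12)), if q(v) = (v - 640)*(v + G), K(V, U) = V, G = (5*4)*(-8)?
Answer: 61606849681/12027696996 ≈ 5.1221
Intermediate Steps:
G = -160 (G = 20*(-8) = -160)
q(v) = (-640 + v)*(-160 + v) (q(v) = (v - 640)*(v - 160) = (-640 + v)*(-160 + v))
170221/112161 + 386525/q(K(-6, -12)) = 170221/112161 + 386525/(102400 + (-6)² - 800*(-6)) = 170221*(1/112161) + 386525/(102400 + 36 + 4800) = 170221/112161 + 386525/107236 = 61606849681/12027696996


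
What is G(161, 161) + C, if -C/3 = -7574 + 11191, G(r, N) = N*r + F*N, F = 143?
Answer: 38093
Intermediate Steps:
G(r, N) = 143*N + N*r (G(r, N) = N*r + 143*N = 143*N + N*r)
C = -10851 (C = -3*(-7574 + 11191) = -3*3617 = -10851)
G(161, 161) + C = 161*(143 + 161) - 10851 = 161*304 - 10851 = 48944 - 10851 = 38093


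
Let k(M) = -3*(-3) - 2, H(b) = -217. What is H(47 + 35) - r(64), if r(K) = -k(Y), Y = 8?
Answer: -210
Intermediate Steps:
k(M) = 7 (k(M) = 9 - 2 = 7)
r(K) = -7 (r(K) = -1*7 = -7)
H(47 + 35) - r(64) = -217 - 1*(-7) = -217 + 7 = -210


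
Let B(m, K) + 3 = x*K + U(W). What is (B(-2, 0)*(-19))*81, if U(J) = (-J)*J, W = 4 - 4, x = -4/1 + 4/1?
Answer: 4617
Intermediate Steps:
x = 0 (x = -4*1 + 4*1 = -4 + 4 = 0)
W = 0
U(J) = -J²
B(m, K) = -3 (B(m, K) = -3 + (0*K - 1*0²) = -3 + (0 - 1*0) = -3 + (0 + 0) = -3 + 0 = -3)
(B(-2, 0)*(-19))*81 = -3*(-19)*81 = 57*81 = 4617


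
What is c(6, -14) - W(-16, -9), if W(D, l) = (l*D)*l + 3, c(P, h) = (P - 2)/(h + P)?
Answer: 2585/2 ≈ 1292.5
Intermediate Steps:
c(P, h) = (-2 + P)/(P + h)
W(D, l) = 3 + D*l² (W(D, l) = (D*l)*l + 3 = D*l² + 3 = 3 + D*l²)
c(6, -14) - W(-16, -9) = (-2 + 6)/(6 - 14) - (3 - 16*(-9)²) = 4/(-8) - (3 - 16*81) = -⅛*4 - (3 - 1296) = -½ - 1*(-1293) = -½ + 1293 = 2585/2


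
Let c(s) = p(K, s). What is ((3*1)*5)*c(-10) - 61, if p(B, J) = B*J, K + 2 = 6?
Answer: -661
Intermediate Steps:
K = 4 (K = -2 + 6 = 4)
c(s) = 4*s
((3*1)*5)*c(-10) - 61 = ((3*1)*5)*(4*(-10)) - 61 = (3*5)*(-40) - 61 = 15*(-40) - 61 = -600 - 61 = -661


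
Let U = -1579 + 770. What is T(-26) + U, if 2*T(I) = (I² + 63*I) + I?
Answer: -1303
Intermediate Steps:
T(I) = I²/2 + 32*I (T(I) = ((I² + 63*I) + I)/2 = (I² + 64*I)/2 = I²/2 + 32*I)
U = -809
T(-26) + U = (½)*(-26)*(64 - 26) - 809 = (½)*(-26)*38 - 809 = -494 - 809 = -1303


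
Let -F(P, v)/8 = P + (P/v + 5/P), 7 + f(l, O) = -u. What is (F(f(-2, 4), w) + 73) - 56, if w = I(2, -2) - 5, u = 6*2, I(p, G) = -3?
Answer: 2890/19 ≈ 152.11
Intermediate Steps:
u = 12
f(l, O) = -19 (f(l, O) = -7 - 1*12 = -7 - 12 = -19)
w = -8 (w = -3 - 5 = -8)
F(P, v) = -40/P - 8*P - 8*P/v (F(P, v) = -8*(P + (P/v + 5/P)) = -8*(P + (5/P + P/v)) = -8*(P + 5/P + P/v) = -40/P - 8*P - 8*P/v)
(F(f(-2, 4), w) + 73) - 56 = ((-40/(-19) - 8*(-19) - 8*(-19)/(-8)) + 73) - 56 = ((-40*(-1/19) + 152 - 8*(-19)*(-⅛)) + 73) - 56 = ((40/19 + 152 - 19) + 73) - 56 = (2567/19 + 73) - 56 = 3954/19 - 56 = 2890/19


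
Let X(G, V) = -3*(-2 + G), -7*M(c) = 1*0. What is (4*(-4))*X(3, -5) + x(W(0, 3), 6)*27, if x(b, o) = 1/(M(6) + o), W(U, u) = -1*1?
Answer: 105/2 ≈ 52.500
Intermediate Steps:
W(U, u) = -1
M(c) = 0 (M(c) = -0/7 = -⅐*0 = 0)
X(G, V) = 6 - 3*G
x(b, o) = 1/o (x(b, o) = 1/(0 + o) = 1/o)
(4*(-4))*X(3, -5) + x(W(0, 3), 6)*27 = (4*(-4))*(6 - 3*3) + 27/6 = -16*(6 - 9) + (⅙)*27 = -16*(-3) + 9/2 = 48 + 9/2 = 105/2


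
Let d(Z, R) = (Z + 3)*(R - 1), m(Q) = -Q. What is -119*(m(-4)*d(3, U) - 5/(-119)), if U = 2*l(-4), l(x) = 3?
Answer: -14285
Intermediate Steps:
U = 6 (U = 2*3 = 6)
d(Z, R) = (-1 + R)*(3 + Z) (d(Z, R) = (3 + Z)*(-1 + R) = (-1 + R)*(3 + Z))
-119*(m(-4)*d(3, U) - 5/(-119)) = -119*((-1*(-4))*(-3 - 1*3 + 3*6 + 6*3) - 5/(-119)) = -119*(4*(-3 - 3 + 18 + 18) - 5*(-1/119)) = -119*(4*30 + 5/119) = -119*(120 + 5/119) = -119*14285/119 = -14285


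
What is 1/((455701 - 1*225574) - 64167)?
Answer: 1/165960 ≈ 6.0255e-6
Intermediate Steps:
1/((455701 - 1*225574) - 64167) = 1/((455701 - 225574) - 64167) = 1/(230127 - 64167) = 1/165960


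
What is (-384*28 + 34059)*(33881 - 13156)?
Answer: 483037575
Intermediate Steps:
(-384*28 + 34059)*(33881 - 13156) = (-10752 + 34059)*20725 = 23307*20725 = 483037575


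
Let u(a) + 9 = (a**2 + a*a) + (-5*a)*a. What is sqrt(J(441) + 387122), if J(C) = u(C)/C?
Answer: 5*sqrt(756166)/7 ≈ 621.13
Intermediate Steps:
u(a) = -9 - 3*a**2 (u(a) = -9 + ((a**2 + a*a) + (-5*a)*a) = -9 + ((a**2 + a**2) - 5*a**2) = -9 + (2*a**2 - 5*a**2) = -9 - 3*a**2)
J(C) = (-9 - 3*C**2)/C
sqrt(J(441) + 387122) = sqrt((-9/441 - 3*441) + 387122) = sqrt((-9*1/441 - 1323) + 387122) = sqrt((-1/49 - 1323) + 387122) = sqrt(-64828/49 + 387122) = sqrt(18904150/49) = 5*sqrt(756166)/7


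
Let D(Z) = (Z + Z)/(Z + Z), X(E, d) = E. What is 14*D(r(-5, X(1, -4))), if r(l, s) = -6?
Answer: 14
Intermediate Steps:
D(Z) = 1 (D(Z) = (2*Z)/((2*Z)) = (2*Z)*(1/(2*Z)) = 1)
14*D(r(-5, X(1, -4))) = 14*1 = 14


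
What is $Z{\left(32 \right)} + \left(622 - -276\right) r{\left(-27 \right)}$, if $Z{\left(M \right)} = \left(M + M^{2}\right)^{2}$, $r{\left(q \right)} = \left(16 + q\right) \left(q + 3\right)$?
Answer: $1352208$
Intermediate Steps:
$r{\left(q \right)} = \left(3 + q\right) \left(16 + q\right)$ ($r{\left(q \right)} = \left(16 + q\right) \left(3 + q\right) = \left(3 + q\right) \left(16 + q\right)$)
$Z{\left(32 \right)} + \left(622 - -276\right) r{\left(-27 \right)} = 32^{2} \left(1 + 32\right)^{2} + \left(622 - -276\right) \left(48 + \left(-27\right)^{2} + 19 \left(-27\right)\right) = 1024 \cdot 33^{2} + \left(622 + 276\right) \left(48 + 729 - 513\right) = 1024 \cdot 1089 + 898 \cdot 264 = 1115136 + 237072 = 1352208$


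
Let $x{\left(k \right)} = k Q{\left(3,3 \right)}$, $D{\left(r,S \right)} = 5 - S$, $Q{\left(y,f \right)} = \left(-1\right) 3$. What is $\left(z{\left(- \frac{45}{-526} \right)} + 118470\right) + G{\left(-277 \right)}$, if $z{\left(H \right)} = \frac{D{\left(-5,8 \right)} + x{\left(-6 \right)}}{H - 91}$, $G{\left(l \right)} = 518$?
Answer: $\frac{5690117258}{47821} \approx 1.1899 \cdot 10^{5}$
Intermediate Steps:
$Q{\left(y,f \right)} = -3$
$x{\left(k \right)} = - 3 k$ ($x{\left(k \right)} = k \left(-3\right) = - 3 k$)
$z{\left(H \right)} = \frac{15}{-91 + H}$ ($z{\left(H \right)} = \frac{\left(5 - 8\right) - -18}{H - 91} = \frac{\left(5 - 8\right) + 18}{-91 + H} = \frac{-3 + 18}{-91 + H} = \frac{15}{-91 + H}$)
$\left(z{\left(- \frac{45}{-526} \right)} + 118470\right) + G{\left(-277 \right)} = \left(\frac{15}{-91 - \frac{45}{-526}} + 118470\right) + 518 = \left(\frac{15}{-91 - - \frac{45}{526}} + 118470\right) + 518 = \left(\frac{15}{-91 + \frac{45}{526}} + 118470\right) + 518 = \left(\frac{15}{- \frac{47821}{526}} + 118470\right) + 518 = \left(15 \left(- \frac{526}{47821}\right) + 118470\right) + 518 = \left(- \frac{7890}{47821} + 118470\right) + 518 = \frac{5665345980}{47821} + 518 = \frac{5690117258}{47821}$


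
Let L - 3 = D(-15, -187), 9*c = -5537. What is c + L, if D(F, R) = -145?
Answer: -6815/9 ≈ -757.22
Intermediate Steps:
c = -5537/9 (c = (1/9)*(-5537) = -5537/9 ≈ -615.22)
L = -142 (L = 3 - 145 = -142)
c + L = -5537/9 - 142 = -6815/9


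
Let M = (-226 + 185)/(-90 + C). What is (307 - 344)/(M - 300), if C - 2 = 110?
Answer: 814/6641 ≈ 0.12257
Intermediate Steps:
C = 112 (C = 2 + 110 = 112)
M = -41/22 (M = (-226 + 185)/(-90 + 112) = -41/22 ≈ -1.8636)
(307 - 344)/(M - 300) = (307 - 344)/(-41/22 - 300) = -37/(-6641/22) = -37*(-22/6641) = 814/6641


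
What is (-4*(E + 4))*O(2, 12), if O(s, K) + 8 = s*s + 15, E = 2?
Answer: -264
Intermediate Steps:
O(s, K) = 7 + s**2 (O(s, K) = -8 + (s*s + 15) = -8 + (s**2 + 15) = -8 + (15 + s**2) = 7 + s**2)
(-4*(E + 4))*O(2, 12) = (-4*(2 + 4))*(7 + 2**2) = (-4*6)*(7 + 4) = -24*11 = -264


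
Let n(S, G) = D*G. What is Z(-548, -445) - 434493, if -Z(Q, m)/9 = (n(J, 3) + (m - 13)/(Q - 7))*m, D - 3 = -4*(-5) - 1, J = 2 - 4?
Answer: -6173745/37 ≈ -1.6686e+5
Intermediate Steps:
J = -2
D = 22 (D = 3 + (-4*(-5) - 1) = 3 + (20 - 1) = 3 + 19 = 22)
n(S, G) = 22*G
Z(Q, m) = -9*m*(66 + (-13 + m)/(-7 + Q)) (Z(Q, m) = -9*(22*3 + (m - 13)/(Q - 7))*m = -9*(66 + (-13 + m)/(-7 + Q))*m = -9*m*(66 + (-13 + m)/(-7 + Q)))
Z(-548, -445) - 434493 = 9*(-445)*(475 - 1*(-445) - 66*(-548))/(-7 - 548) - 434493 = 9*(-445)*(475 + 445 + 36168)/(-555) - 434493 = 9*(-445)*(-1/555)*37088 - 434493 = 9902496/37 - 434493 = -6173745/37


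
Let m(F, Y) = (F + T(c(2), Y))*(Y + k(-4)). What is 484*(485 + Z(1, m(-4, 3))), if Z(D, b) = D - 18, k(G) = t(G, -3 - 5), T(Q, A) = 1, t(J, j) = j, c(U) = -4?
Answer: 226512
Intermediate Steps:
k(G) = -8 (k(G) = -3 - 5 = -8)
m(F, Y) = (1 + F)*(-8 + Y) (m(F, Y) = (F + 1)*(Y - 8) = (1 + F)*(-8 + Y))
Z(D, b) = -18 + D
484*(485 + Z(1, m(-4, 3))) = 484*(485 + (-18 + 1)) = 484*(485 - 17) = 484*468 = 226512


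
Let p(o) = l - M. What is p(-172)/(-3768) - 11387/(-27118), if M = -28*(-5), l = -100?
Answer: 2058939/4257526 ≈ 0.48360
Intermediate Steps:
M = 140
p(o) = -240 (p(o) = -100 - 1*140 = -100 - 140 = -240)
p(-172)/(-3768) - 11387/(-27118) = -240/(-3768) - 11387/(-27118) = -240*(-1/3768) - 11387*(-1/27118) = 10/157 + 11387/27118 = 2058939/4257526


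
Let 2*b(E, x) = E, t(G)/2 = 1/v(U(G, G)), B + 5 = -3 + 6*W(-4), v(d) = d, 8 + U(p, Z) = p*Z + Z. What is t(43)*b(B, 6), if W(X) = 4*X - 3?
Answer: -61/942 ≈ -0.064756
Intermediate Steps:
W(X) = -3 + 4*X
U(p, Z) = -8 + Z + Z*p (U(p, Z) = -8 + (p*Z + Z) = -8 + (Z*p + Z) = -8 + (Z + Z*p) = -8 + Z + Z*p)
B = -122 (B = -5 + (-3 + 6*(-3 + 4*(-4))) = -5 + (-3 + 6*(-3 - 16)) = -5 + (-3 + 6*(-19)) = -5 + (-3 - 114) = -5 - 117 = -122)
t(G) = 2/(-8 + G + G**2) (t(G) = 2/(-8 + G + G*G) = 2/(-8 + G + G**2))
b(E, x) = E/2
t(43)*b(B, 6) = (2/(-8 + 43 + 43**2))*((1/2)*(-122)) = (2/(-8 + 43 + 1849))*(-61) = (2/1884)*(-61) = (2*(1/1884))*(-61) = (1/942)*(-61) = -61/942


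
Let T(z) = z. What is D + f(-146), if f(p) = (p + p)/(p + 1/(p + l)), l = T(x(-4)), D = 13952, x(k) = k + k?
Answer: 313755688/22485 ≈ 13954.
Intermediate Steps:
x(k) = 2*k
l = -8 (l = 2*(-4) = -8)
f(p) = 2*p/(p + 1/(-8 + p)) (f(p) = (p + p)/(p + 1/(p - 8)) = (2*p)/(p + 1/(-8 + p)) = 2*p/(p + 1/(-8 + p)))
D + f(-146) = 13952 + 2*(-146)*(-8 - 146)/(1 + (-146)² - 8*(-146)) = 13952 + 2*(-146)*(-154)/(1 + 21316 + 1168) = 13952 + 2*(-146)*(-154)/22485 = 13952 + 2*(-146)*(1/22485)*(-154) = 13952 + 44968/22485 = 313755688/22485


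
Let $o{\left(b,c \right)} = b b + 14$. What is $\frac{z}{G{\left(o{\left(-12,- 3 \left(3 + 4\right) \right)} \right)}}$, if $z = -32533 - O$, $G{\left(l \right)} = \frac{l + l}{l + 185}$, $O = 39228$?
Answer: $- \frac{24614023}{316} \approx -77893.0$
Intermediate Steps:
$o{\left(b,c \right)} = 14 + b^{2}$ ($o{\left(b,c \right)} = b^{2} + 14 = 14 + b^{2}$)
$G{\left(l \right)} = \frac{2 l}{185 + l}$
$z = -71761$ ($z = -32533 - 39228 = -71761$)
$\frac{z}{G{\left(o{\left(-12,- 3 \left(3 + 4\right) \right)} \right)}} = - \frac{71761}{2 \left(14 + \left(-12\right)^{2}\right) \frac{1}{185 + \left(14 + \left(-12\right)^{2}\right)}} = - \frac{71761}{2 \left(14 + 144\right) \frac{1}{185 + \left(14 + 144\right)}} = - \frac{71761}{2 \cdot 158 \frac{1}{185 + 158}} = - \frac{71761}{2 \cdot 158 \cdot \frac{1}{343}} = - \frac{71761}{\frac{316}{343}} = \left(-71761\right) \frac{343}{316} = - \frac{24614023}{316}$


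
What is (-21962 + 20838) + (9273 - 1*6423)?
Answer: 1726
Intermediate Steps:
(-21962 + 20838) + (9273 - 1*6423) = -1124 + (9273 - 6423) = -1124 + 2850 = 1726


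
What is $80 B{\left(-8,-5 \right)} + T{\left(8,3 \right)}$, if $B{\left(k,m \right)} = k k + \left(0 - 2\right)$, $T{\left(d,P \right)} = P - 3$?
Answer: $4960$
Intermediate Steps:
$T{\left(d,P \right)} = -3 + P$
$B{\left(k,m \right)} = -2 + k^{2}$ ($B{\left(k,m \right)} = k^{2} + \left(0 - 2\right) = k^{2} - 2 = -2 + k^{2}$)
$80 B{\left(-8,-5 \right)} + T{\left(8,3 \right)} = 80 \left(-2 + \left(-8\right)^{2}\right) + \left(-3 + 3\right) = 80 \left(-2 + 64\right) + 0 = 80 \cdot 62 + 0 = 4960 + 0 = 4960$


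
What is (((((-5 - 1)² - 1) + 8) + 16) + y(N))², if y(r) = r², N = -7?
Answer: 11664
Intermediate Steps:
(((((-5 - 1)² - 1) + 8) + 16) + y(N))² = (((((-5 - 1)² - 1) + 8) + 16) + (-7)²)² = (((((-6)² - 1) + 8) + 16) + 49)² = ((((36 - 1) + 8) + 16) + 49)² = (((35 + 8) + 16) + 49)² = ((43 + 16) + 49)² = (59 + 49)² = 108² = 11664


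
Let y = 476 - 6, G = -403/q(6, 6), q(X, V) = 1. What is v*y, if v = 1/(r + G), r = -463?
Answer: -235/433 ≈ -0.54273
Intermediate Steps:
G = -403 (G = -403/1 = -403*1 = -403)
v = -1/866 (v = 1/(-463 - 403) = 1/(-866) = -1/866 ≈ -0.0011547)
y = 470
v*y = -1/866*470 = -235/433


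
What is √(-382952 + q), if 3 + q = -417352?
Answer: 3*I*√88923 ≈ 894.6*I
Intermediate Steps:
q = -417355 (q = -3 - 417352 = -417355)
√(-382952 + q) = √(-382952 - 417355) = √(-800307) = 3*I*√88923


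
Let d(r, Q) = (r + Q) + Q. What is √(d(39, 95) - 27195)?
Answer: I*√26966 ≈ 164.21*I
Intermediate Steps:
d(r, Q) = r + 2*Q (d(r, Q) = (Q + r) + Q = r + 2*Q)
√(d(39, 95) - 27195) = √((39 + 2*95) - 27195) = √((39 + 190) - 27195) = √(229 - 27195) = √(-26966) = I*√26966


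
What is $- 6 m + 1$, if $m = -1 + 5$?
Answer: $-23$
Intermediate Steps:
$m = 4$
$- 6 m + 1 = \left(-6\right) 4 + 1 = -24 + 1 = -23$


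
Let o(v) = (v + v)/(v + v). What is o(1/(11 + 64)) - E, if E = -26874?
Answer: 26875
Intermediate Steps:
o(v) = 1 (o(v) = (2*v)/((2*v)) = (2*v)*(1/(2*v)) = 1)
o(1/(11 + 64)) - E = 1 - 1*(-26874) = 1 + 26874 = 26875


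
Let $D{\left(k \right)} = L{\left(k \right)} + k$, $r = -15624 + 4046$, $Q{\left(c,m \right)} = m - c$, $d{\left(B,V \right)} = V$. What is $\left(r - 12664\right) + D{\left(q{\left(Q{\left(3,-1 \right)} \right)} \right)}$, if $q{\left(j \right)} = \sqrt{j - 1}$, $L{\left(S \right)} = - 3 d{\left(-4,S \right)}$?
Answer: $-24242 - 2 i \sqrt{5} \approx -24242.0 - 4.4721 i$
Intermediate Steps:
$L{\left(S \right)} = - 3 S$
$r = -11578$
$q{\left(j \right)} = \sqrt{-1 + j}$
$D{\left(k \right)} = - 2 k$ ($D{\left(k \right)} = - 3 k + k = - 2 k$)
$\left(r - 12664\right) + D{\left(q{\left(Q{\left(3,-1 \right)} \right)} \right)} = \left(-11578 - 12664\right) - 2 \sqrt{-1 - 4} = -24242 - 2 \sqrt{-1 - 4} = -24242 - 2 \sqrt{-5} = -24242 - 2 i \sqrt{5}$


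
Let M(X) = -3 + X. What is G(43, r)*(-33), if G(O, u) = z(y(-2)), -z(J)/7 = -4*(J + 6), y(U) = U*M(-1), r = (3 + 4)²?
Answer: -12936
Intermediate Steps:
r = 49 (r = 7² = 49)
y(U) = -4*U (y(U) = U*(-3 - 1) = U*(-4) = -4*U)
z(J) = 168 + 28*J (z(J) = -(-28)*(J + 6) = -(-28)*(6 + J) = -7*(-24 - 4*J) = 168 + 28*J)
G(O, u) = 392 (G(O, u) = 168 + 28*(-4*(-2)) = 168 + 28*8 = 168 + 224 = 392)
G(43, r)*(-33) = 392*(-33) = -12936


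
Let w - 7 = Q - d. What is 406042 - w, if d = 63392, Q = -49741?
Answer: 519168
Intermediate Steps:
w = -113126 (w = 7 + (-49741 - 1*63392) = 7 + (-49741 - 63392) = 7 - 113133 = -113126)
406042 - w = 406042 - 1*(-113126) = 406042 + 113126 = 519168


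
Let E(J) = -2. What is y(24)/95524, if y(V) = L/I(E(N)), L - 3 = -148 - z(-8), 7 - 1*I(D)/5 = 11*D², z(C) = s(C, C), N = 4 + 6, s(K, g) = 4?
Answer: 149/17671940 ≈ 8.4314e-6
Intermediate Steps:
N = 10
z(C) = 4
I(D) = 35 - 55*D²
L = -149 (L = 3 + (-148 - 1*4) = 3 + (-148 - 4) = 3 - 152 = -149)
y(V) = 149/185 (y(V) = -149/(35 - 55*(-2)²) = -149/(35 - 55*4) = -149/(35 - 220) = -149/(-185) = -149*(-1/185) = 149/185)
y(24)/95524 = (149/185)/95524 = (149/185)*(1/95524) = 149/17671940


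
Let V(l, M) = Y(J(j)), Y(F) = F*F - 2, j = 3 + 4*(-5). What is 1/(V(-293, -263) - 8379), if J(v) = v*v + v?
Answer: 1/65603 ≈ 1.5243e-5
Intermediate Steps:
j = -17 (j = 3 - 20 = -17)
J(v) = v + v² (J(v) = v² + v = v + v²)
Y(F) = -2 + F² (Y(F) = F² - 2 = -2 + F²)
V(l, M) = 73982 (V(l, M) = -2 + (-17*(1 - 17))² = -2 + (-17*(-16))² = -2 + 272² = -2 + 73984 = 73982)
1/(V(-293, -263) - 8379) = 1/(73982 - 8379) = 1/65603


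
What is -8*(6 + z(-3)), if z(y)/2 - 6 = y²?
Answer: -288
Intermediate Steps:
z(y) = 12 + 2*y²
-8*(6 + z(-3)) = -8*(6 + (12 + 2*(-3)²)) = -8*(6 + (12 + 2*9)) = -8*(6 + (12 + 18)) = -8*(6 + 30) = -8*36 = -288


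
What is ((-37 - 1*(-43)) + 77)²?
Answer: 6889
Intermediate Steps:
((-37 - 1*(-43)) + 77)² = ((-37 + 43) + 77)² = (6 + 77)² = 83² = 6889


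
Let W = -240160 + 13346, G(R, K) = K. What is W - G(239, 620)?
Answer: -227434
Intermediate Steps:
W = -226814
W - G(239, 620) = -226814 - 1*620 = -226814 - 620 = -227434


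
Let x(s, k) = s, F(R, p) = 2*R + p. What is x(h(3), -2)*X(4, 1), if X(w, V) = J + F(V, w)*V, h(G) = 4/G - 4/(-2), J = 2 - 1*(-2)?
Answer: 100/3 ≈ 33.333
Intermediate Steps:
J = 4 (J = 2 + 2 = 4)
F(R, p) = p + 2*R
h(G) = 2 + 4/G (h(G) = 4/G - 4*(-½) = 4/G + 2 = 2 + 4/G)
X(w, V) = 4 + V*(w + 2*V) (X(w, V) = 4 + (w + 2*V)*V = 4 + V*(w + 2*V))
x(h(3), -2)*X(4, 1) = (2 + 4/3)*(4 + 1*(4 + 2*1)) = (2 + 4*(⅓))*(4 + 1*(4 + 2)) = (2 + 4/3)*(4 + 1*6) = 10*(4 + 6)/3 = (10/3)*10 = 100/3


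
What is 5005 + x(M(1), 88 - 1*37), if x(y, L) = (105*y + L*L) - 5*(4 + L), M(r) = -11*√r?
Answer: 6176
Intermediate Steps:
x(y, L) = -20 + L² - 5*L + 105*y (x(y, L) = (105*y + L²) + (-20 - 5*L) = (L² + 105*y) + (-20 - 5*L) = -20 + L² - 5*L + 105*y)
5005 + x(M(1), 88 - 1*37) = 5005 + (-20 + (88 - 1*37)² - 5*(88 - 1*37) + 105*(-11*√1)) = 5005 + (-20 + (88 - 37)² - 5*(88 - 37) + 105*(-11*1)) = 5005 + (-20 + 51² - 5*51 + 105*(-11)) = 5005 + (-20 + 2601 - 255 - 1155) = 5005 + 1171 = 6176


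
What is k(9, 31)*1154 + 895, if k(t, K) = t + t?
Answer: 21667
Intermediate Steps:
k(t, K) = 2*t
k(9, 31)*1154 + 895 = (2*9)*1154 + 895 = 18*1154 + 895 = 20772 + 895 = 21667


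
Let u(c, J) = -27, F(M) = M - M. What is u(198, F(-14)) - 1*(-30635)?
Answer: 30608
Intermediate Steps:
F(M) = 0
u(198, F(-14)) - 1*(-30635) = -27 - 1*(-30635) = -27 + 30635 = 30608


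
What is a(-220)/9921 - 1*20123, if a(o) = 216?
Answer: -66546689/3307 ≈ -20123.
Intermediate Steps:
a(-220)/9921 - 1*20123 = 216/9921 - 1*20123 = 216*(1/9921) - 20123 = 72/3307 - 20123 = -66546689/3307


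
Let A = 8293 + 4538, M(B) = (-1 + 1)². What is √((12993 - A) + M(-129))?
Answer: 9*√2 ≈ 12.728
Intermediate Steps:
M(B) = 0 (M(B) = 0² = 0)
A = 12831
√((12993 - A) + M(-129)) = √((12993 - 1*12831) + 0) = √((12993 - 12831) + 0) = √(162 + 0) = √162 = 9*√2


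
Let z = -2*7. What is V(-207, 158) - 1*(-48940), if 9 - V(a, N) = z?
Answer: 48963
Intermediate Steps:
z = -14
V(a, N) = 23 (V(a, N) = 9 - 1*(-14) = 9 + 14 = 23)
V(-207, 158) - 1*(-48940) = 23 - 1*(-48940) = 23 + 48940 = 48963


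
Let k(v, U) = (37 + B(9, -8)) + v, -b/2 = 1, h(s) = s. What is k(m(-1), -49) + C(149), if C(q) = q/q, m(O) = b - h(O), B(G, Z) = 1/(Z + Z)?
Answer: 591/16 ≈ 36.938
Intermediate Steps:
b = -2 (b = -2*1 = -2)
B(G, Z) = 1/(2*Z)
m(O) = -2 - O
k(v, U) = 591/16 + v (k(v, U) = (37 + (½)/(-8)) + v = (37 + (½)*(-⅛)) + v = (37 - 1/16) + v = 591/16 + v)
C(q) = 1
k(m(-1), -49) + C(149) = (591/16 + (-2 - 1*(-1))) + 1 = (591/16 + (-2 + 1)) + 1 = (591/16 - 1) + 1 = 575/16 + 1 = 591/16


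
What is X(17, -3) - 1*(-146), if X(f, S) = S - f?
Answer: 126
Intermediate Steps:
X(17, -3) - 1*(-146) = (-3 - 1*17) - 1*(-146) = (-3 - 17) + 146 = -20 + 146 = 126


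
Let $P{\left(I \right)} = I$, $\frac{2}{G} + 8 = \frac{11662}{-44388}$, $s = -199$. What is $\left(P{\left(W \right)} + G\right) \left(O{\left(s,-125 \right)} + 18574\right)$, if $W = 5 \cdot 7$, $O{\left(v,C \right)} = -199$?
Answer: $\frac{117122562375}{183383} \approx 6.3868 \cdot 10^{5}$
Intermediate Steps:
$G = - \frac{44388}{183383}$ ($G = \frac{2}{-8 + \frac{11662}{-44388}} = \frac{2}{-8 + 11662 \left(- \frac{1}{44388}\right)} = \frac{2}{-8 - \frac{5831}{22194}} = \frac{2}{- \frac{183383}{22194}} = 2 \left(- \frac{22194}{183383}\right) = - \frac{44388}{183383} \approx -0.24205$)
$W = 35$
$\left(P{\left(W \right)} + G\right) \left(O{\left(s,-125 \right)} + 18574\right) = \left(35 - \frac{44388}{183383}\right) \left(-199 + 18574\right) = \frac{6374017}{183383} \cdot 18375 = \frac{117122562375}{183383}$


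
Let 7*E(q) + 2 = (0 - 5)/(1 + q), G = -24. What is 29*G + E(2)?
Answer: -14627/21 ≈ -696.52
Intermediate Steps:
E(q) = -2/7 - 5/(7*(1 + q)) (E(q) = -2/7 + ((0 - 5)/(1 + q))/7 = -2/7 + (-5/(1 + q))/7 = -2/7 - 5/(7*(1 + q)))
29*G + E(2) = 29*(-24) + (-7 - 2*2)/(7*(1 + 2)) = -696 + (1/7)*(-7 - 4)/3 = -696 + (1/7)*(1/3)*(-11) = -696 - 11/21 = -14627/21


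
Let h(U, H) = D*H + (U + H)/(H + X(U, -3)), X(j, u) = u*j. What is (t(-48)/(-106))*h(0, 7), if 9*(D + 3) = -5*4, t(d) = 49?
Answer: 7840/477 ≈ 16.436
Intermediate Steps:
X(j, u) = j*u
D = -47/9 (D = -3 + (-5*4)/9 = -3 + (1/9)*(-20) = -3 - 20/9 = -47/9 ≈ -5.2222)
h(U, H) = -47*H/9 + (H + U)/(H - 3*U) (h(U, H) = -47*H/9 + (U + H)/(H + U*(-3)) = -47*H/9 + (H + U)/(H - 3*U))
(t(-48)/(-106))*h(0, 7) = (49/(-106))*((7 + 0 - 47/9*7**2 + (47/3)*7*0)/(7 - 3*0)) = (49*(-1/106))*((7 + 0 - 47/9*49 + 0)/(7 + 0)) = -49*(7 + 0 - 2303/9 + 0)/(106*7) = -7*(-2240)/(106*9) = -49/106*(-320/9) = 7840/477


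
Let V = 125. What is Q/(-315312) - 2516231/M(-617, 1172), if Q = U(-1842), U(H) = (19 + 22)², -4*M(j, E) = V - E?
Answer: -1057864358765/110043888 ≈ -9613.1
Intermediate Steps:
M(j, E) = -125/4 + E/4 (M(j, E) = -(125 - E)/4 = -125/4 + E/4)
U(H) = 1681 (U(H) = 41² = 1681)
Q = 1681
Q/(-315312) - 2516231/M(-617, 1172) = 1681/(-315312) - 2516231/(-125/4 + (¼)*1172) = 1681*(-1/315312) - 2516231/(-125/4 + 293) = -1681/315312 - 2516231/1047/4 = -1681/315312 - 2516231*4/1047 = -1681/315312 - 10064924/1047 = -1057864358765/110043888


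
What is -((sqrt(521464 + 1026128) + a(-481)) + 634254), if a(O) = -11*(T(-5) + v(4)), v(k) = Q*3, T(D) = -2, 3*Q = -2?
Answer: -634298 - 2*sqrt(386898) ≈ -6.3554e+5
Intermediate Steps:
Q = -2/3 (Q = (1/3)*(-2) = -2/3 ≈ -0.66667)
v(k) = -2 (v(k) = -2/3*3 = -2)
a(O) = 44 (a(O) = -11*(-2 - 2) = -11*(-4) = 44)
-((sqrt(521464 + 1026128) + a(-481)) + 634254) = -((sqrt(521464 + 1026128) + 44) + 634254) = -((sqrt(1547592) + 44) + 634254) = -((2*sqrt(386898) + 44) + 634254) = -((44 + 2*sqrt(386898)) + 634254) = -(634298 + 2*sqrt(386898)) = -634298 - 2*sqrt(386898)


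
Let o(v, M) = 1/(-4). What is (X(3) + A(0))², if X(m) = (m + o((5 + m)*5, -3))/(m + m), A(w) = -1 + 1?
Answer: 121/576 ≈ 0.21007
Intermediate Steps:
A(w) = 0
o(v, M) = -¼
X(m) = (-¼ + m)/(2*m) (X(m) = (m - ¼)/(m + m) = (-¼ + m)/((2*m)) = (-¼ + m)*(1/(2*m)) = (-¼ + m)/(2*m))
(X(3) + A(0))² = ((⅛)*(-1 + 4*3)/3 + 0)² = ((⅛)*(⅓)*(-1 + 12) + 0)² = ((⅛)*(⅓)*11 + 0)² = (11/24 + 0)² = (11/24)² = 121/576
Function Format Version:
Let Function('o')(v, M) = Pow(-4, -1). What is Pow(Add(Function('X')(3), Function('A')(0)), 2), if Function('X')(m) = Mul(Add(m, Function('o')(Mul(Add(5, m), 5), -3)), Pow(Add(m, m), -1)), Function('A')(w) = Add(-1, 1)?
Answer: Rational(121, 576) ≈ 0.21007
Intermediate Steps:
Function('A')(w) = 0
Function('o')(v, M) = Rational(-1, 4)
Function('X')(m) = Mul(Rational(1, 2), Pow(m, -1), Add(Rational(-1, 4), m)) (Function('X')(m) = Mul(Add(m, Rational(-1, 4)), Pow(Add(m, m), -1)) = Mul(Add(Rational(-1, 4), m), Pow(Mul(2, m), -1)) = Mul(Add(Rational(-1, 4), m), Mul(Rational(1, 2), Pow(m, -1))) = Mul(Rational(1, 2), Pow(m, -1), Add(Rational(-1, 4), m)))
Pow(Add(Function('X')(3), Function('A')(0)), 2) = Pow(Add(Mul(Rational(1, 8), Pow(3, -1), Add(-1, Mul(4, 3))), 0), 2) = Pow(Add(Mul(Rational(1, 8), Rational(1, 3), Add(-1, 12)), 0), 2) = Pow(Add(Mul(Rational(1, 8), Rational(1, 3), 11), 0), 2) = Pow(Add(Rational(11, 24), 0), 2) = Pow(Rational(11, 24), 2) = Rational(121, 576)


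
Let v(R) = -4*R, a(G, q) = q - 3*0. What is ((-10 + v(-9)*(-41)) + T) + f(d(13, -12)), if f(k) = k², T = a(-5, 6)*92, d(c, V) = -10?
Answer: -834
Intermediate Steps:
a(G, q) = q (a(G, q) = q + 0 = q)
T = 552 (T = 6*92 = 552)
((-10 + v(-9)*(-41)) + T) + f(d(13, -12)) = ((-10 - 4*(-9)*(-41)) + 552) + (-10)² = ((-10 + 36*(-41)) + 552) + 100 = ((-10 - 1476) + 552) + 100 = (-1486 + 552) + 100 = -934 + 100 = -834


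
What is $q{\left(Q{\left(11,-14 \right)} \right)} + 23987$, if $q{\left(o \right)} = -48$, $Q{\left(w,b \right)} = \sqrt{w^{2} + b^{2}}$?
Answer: $23939$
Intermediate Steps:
$Q{\left(w,b \right)} = \sqrt{b^{2} + w^{2}}$
$q{\left(Q{\left(11,-14 \right)} \right)} + 23987 = -48 + 23987 = 23939$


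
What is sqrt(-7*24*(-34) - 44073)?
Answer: I*sqrt(38361) ≈ 195.86*I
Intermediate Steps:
sqrt(-7*24*(-34) - 44073) = sqrt(-168*(-34) - 44073) = sqrt(5712 - 44073) = sqrt(-38361) = I*sqrt(38361)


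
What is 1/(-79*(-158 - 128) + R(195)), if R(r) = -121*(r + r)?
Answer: -1/24596 ≈ -4.0657e-5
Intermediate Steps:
R(r) = -242*r
1/(-79*(-158 - 128) + R(195)) = 1/(-79*(-158 - 128) - 242*195) = 1/(-79*(-286) - 47190) = 1/(22594 - 47190) = 1/(-24596) = -1/24596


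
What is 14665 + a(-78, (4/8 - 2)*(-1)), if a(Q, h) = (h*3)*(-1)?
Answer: 29321/2 ≈ 14661.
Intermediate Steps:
a(Q, h) = -3*h (a(Q, h) = (3*h)*(-1) = -3*h)
14665 + a(-78, (4/8 - 2)*(-1)) = 14665 - 3*(4/8 - 2)*(-1) = 14665 - 3*(4*(⅛) - 2)*(-1) = 14665 - 3*(½ - 2)*(-1) = 14665 - (-9)*(-1)/2 = 14665 - 3*3/2 = 14665 - 9/2 = 29321/2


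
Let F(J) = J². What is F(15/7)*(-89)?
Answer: -20025/49 ≈ -408.67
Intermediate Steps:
F(15/7)*(-89) = (15/7)²*(-89) = (225/49)*(-89) = -20025/49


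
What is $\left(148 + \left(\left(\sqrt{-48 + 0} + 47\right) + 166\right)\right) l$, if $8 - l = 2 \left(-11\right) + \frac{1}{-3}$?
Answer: $\frac{32851}{3} + \frac{364 i \sqrt{3}}{3} \approx 10950.0 + 210.16 i$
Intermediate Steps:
$l = \frac{91}{3}$ ($l = 8 - \left(2 \left(-11\right) + \frac{1}{-3}\right) = 8 - \left(-22 - \frac{1}{3}\right) = 8 - - \frac{67}{3} = 8 + \frac{67}{3} = \frac{91}{3} \approx 30.333$)
$\left(148 + \left(\left(\sqrt{-48 + 0} + 47\right) + 166\right)\right) l = \left(148 + \left(\left(\sqrt{-48 + 0} + 47\right) + 166\right)\right) \frac{91}{3} = \left(148 + \left(\left(\sqrt{-48} + 47\right) + 166\right)\right) \frac{91}{3} = \left(148 + \left(\left(4 i \sqrt{3} + 47\right) + 166\right)\right) \frac{91}{3} = \left(148 + \left(\left(47 + 4 i \sqrt{3}\right) + 166\right)\right) \frac{91}{3} = \left(148 + \left(213 + 4 i \sqrt{3}\right)\right) \frac{91}{3} = \left(361 + 4 i \sqrt{3}\right) \frac{91}{3} = \frac{32851}{3} + \frac{364 i \sqrt{3}}{3}$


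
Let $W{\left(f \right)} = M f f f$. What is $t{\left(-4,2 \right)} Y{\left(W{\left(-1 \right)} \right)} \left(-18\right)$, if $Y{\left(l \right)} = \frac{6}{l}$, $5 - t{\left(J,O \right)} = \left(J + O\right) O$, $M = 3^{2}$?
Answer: $108$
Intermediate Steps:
$M = 9$
$W{\left(f \right)} = 9 f^{3}$ ($W{\left(f \right)} = 9 f f f = 9 f^{2} f = 9 f^{3}$)
$t{\left(J,O \right)} = 5 - O \left(J + O\right)$ ($t{\left(J,O \right)} = 5 - \left(J + O\right) O = 5 - O \left(J + O\right)$)
$t{\left(-4,2 \right)} Y{\left(W{\left(-1 \right)} \right)} \left(-18\right) = \left(5 - 2^{2} - \left(-4\right) 2\right) \frac{6}{9 \left(-1\right)^{3}} \left(-18\right) = \left(5 - 4 + 8\right) \frac{6}{9 \left(-1\right)} \left(-18\right) = \left(5 - 4 + 8\right) \frac{6}{-9} \left(-18\right) = 9 \cdot 6 \left(- \frac{1}{9}\right) \left(-18\right) = 9 \left(- \frac{2}{3}\right) \left(-18\right) = \left(-6\right) \left(-18\right) = 108$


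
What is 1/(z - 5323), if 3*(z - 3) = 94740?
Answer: 1/26260 ≈ 3.8081e-5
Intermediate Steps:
z = 31583 (z = 3 + (⅓)*94740 = 3 + 31580 = 31583)
1/(z - 5323) = 1/(31583 - 5323) = 1/26260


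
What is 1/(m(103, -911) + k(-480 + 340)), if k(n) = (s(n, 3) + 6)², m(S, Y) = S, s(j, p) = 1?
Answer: 1/152 ≈ 0.0065789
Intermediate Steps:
k(n) = 49 (k(n) = (1 + 6)² = 7² = 49)
1/(m(103, -911) + k(-480 + 340)) = 1/(103 + 49) = 1/152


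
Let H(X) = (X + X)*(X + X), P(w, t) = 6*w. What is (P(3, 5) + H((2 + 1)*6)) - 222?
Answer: 1092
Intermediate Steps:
H(X) = 4*X² (H(X) = (2*X)*(2*X) = 4*X²)
(P(3, 5) + H((2 + 1)*6)) - 222 = (6*3 + 4*((2 + 1)*6)²) - 222 = (18 + 4*(3*6)²) - 222 = (18 + 4*18²) - 222 = (18 + 4*324) - 222 = (18 + 1296) - 222 = 1314 - 222 = 1092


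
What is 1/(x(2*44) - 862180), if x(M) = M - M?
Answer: -1/862180 ≈ -1.1599e-6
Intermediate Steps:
x(M) = 0
1/(x(2*44) - 862180) = 1/(0 - 862180) = 1/(-862180) = -1/862180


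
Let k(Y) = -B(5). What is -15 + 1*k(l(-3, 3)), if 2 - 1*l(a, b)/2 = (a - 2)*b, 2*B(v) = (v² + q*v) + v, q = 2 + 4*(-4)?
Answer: 5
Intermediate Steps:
q = -14 (q = 2 - 16 = -14)
B(v) = v²/2 - 13*v/2 (B(v) = ((v² - 14*v) + v)/2 = (v² - 13*v)/2 = v²/2 - 13*v/2)
l(a, b) = 4 - 2*b*(-2 + a) (l(a, b) = 4 - 2*(a - 2)*b = 4 - 2*(-2 + a)*b = 4 - 2*b*(-2 + a))
k(Y) = 20 (k(Y) = -5*(-13 + 5)/2 = -5*(-8)/2 = -1*(-20) = 20)
-15 + 1*k(l(-3, 3)) = -15 + 1*20 = -15 + 20 = 5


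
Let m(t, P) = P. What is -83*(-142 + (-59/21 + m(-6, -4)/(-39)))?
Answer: 3278915/273 ≈ 12011.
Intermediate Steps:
-83*(-142 + (-59/21 + m(-6, -4)/(-39))) = -83*(-142 + (-59/21 - 4/(-39))) = -83*(-142 + (-59*1/21 - 4*(-1/39))) = -83*(-142 + (-59/21 + 4/39)) = -83*(-142 - 739/273) = -83*(-39505/273) = 3278915/273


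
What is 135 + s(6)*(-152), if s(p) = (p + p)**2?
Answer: -21753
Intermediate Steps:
s(p) = 4*p**2 (s(p) = (2*p)**2 = 4*p**2)
135 + s(6)*(-152) = 135 + (4*6**2)*(-152) = 135 + (4*36)*(-152) = 135 + 144*(-152) = 135 - 21888 = -21753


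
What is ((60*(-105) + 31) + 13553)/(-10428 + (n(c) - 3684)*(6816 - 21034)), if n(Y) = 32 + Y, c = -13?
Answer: 3642/26049271 ≈ 0.00013981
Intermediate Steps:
((60*(-105) + 31) + 13553)/(-10428 + (n(c) - 3684)*(6816 - 21034)) = ((60*(-105) + 31) + 13553)/(-10428 + ((32 - 13) - 3684)*(6816 - 21034)) = ((-6300 + 31) + 13553)/(-10428 + (19 - 3684)*(-14218)) = (-6269 + 13553)/(-10428 - 3665*(-14218)) = 7284/(-10428 + 52108970) = 7284/52098542 = 7284*(1/52098542) = 3642/26049271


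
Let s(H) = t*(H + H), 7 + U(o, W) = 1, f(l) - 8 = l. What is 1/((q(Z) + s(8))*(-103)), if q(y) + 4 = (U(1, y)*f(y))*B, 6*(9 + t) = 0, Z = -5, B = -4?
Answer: 1/7828 ≈ 0.00012775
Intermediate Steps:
f(l) = 8 + l
t = -9 (t = -9 + (⅙)*0 = -9 + 0 = -9)
U(o, W) = -6 (U(o, W) = -7 + 1 = -6)
q(y) = 188 + 24*y (q(y) = -4 - 6*(8 + y)*(-4) = -4 + (-48 - 6*y)*(-4) = -4 + (192 + 24*y) = 188 + 24*y)
s(H) = -18*H (s(H) = -9*(H + H) = -18*H)
1/((q(Z) + s(8))*(-103)) = 1/(((188 + 24*(-5)) - 18*8)*(-103)) = 1/(((188 - 120) - 144)*(-103)) = 1/((68 - 144)*(-103)) = 1/(-76*(-103)) = 1/7828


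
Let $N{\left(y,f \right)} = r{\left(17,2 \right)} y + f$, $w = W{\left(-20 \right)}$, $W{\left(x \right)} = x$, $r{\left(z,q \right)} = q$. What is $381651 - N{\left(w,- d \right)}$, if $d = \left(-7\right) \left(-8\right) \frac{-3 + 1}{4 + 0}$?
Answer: $381663$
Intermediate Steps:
$d = -28$ ($d = 56 \left(- \frac{2}{4}\right) = 56 \left(\left(-2\right) \frac{1}{4}\right) = 56 \left(- \frac{1}{2}\right) = -28$)
$w = -20$
$N{\left(y,f \right)} = f + 2 y$ ($N{\left(y,f \right)} = 2 y + f = f + 2 y$)
$381651 - N{\left(w,- d \right)} = 381651 - \left(\left(-1\right) \left(-28\right) + 2 \left(-20\right)\right) = 381651 - \left(28 - 40\right) = 381651 - -12 = 381651 + 12 = 381663$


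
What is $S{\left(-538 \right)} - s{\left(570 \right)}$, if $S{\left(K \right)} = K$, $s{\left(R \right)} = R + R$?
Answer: $-1678$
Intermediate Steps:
$s{\left(R \right)} = 2 R$
$S{\left(-538 \right)} - s{\left(570 \right)} = -538 - 2 \cdot 570 = -538 - 1140 = -1678$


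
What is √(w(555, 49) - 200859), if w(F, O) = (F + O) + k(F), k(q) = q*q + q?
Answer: 5*√4333 ≈ 329.13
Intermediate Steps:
k(q) = q + q² (k(q) = q² + q = q + q²)
w(F, O) = F + O + F*(1 + F) (w(F, O) = (F + O) + F*(1 + F) = F + O + F*(1 + F))
√(w(555, 49) - 200859) = √((555 + 49 + 555*(1 + 555)) - 200859) = √((555 + 49 + 555*556) - 200859) = √((555 + 49 + 308580) - 200859) = √(309184 - 200859) = √108325 = 5*√4333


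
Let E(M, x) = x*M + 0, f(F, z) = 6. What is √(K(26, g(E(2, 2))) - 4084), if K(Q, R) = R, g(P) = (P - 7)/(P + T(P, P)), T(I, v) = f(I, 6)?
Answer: I*√408430/10 ≈ 63.909*I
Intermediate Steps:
T(I, v) = 6
E(M, x) = M*x (E(M, x) = M*x + 0 = M*x)
g(P) = (-7 + P)/(6 + P) (g(P) = (P - 7)/(P + 6) = (-7 + P)/(6 + P))
√(K(26, g(E(2, 2))) - 4084) = √((-7 + 2*2)/(6 + 2*2) - 4084) = √((-7 + 4)/(6 + 4) - 4084) = √(-3/10 - 4084) = √(-40843/10) = I*√408430/10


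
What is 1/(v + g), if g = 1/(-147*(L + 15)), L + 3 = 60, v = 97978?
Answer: 10584/1036999151 ≈ 1.0206e-5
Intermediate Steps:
L = 57 (L = -3 + 60 = 57)
g = -1/10584 (g = 1/(-147*(57 + 15)) = 1/(-147*72) = 1/(-10584) = -1/10584 ≈ -9.4482e-5)
1/(v + g) = 1/(97978 - 1/10584) = 1/(1036999151/10584) = 10584/1036999151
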